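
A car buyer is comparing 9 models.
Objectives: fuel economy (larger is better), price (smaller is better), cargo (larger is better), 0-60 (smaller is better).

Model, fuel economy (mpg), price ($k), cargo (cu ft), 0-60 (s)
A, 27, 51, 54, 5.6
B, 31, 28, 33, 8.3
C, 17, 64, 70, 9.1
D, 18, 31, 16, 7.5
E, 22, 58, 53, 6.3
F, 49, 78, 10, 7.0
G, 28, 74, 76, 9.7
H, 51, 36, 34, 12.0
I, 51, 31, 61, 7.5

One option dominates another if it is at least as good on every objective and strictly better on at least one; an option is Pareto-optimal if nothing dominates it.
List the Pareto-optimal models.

A, B, C, F, G, I

A: not dominated (best 0-60).
B: not dominated (best price).
C: not dominated.
D: dominated by I (fuel economy 51≥18, price 31≤31, cargo 61≥16, 0-60 7.5≤7.5).
E: dominated by A (fuel economy 27≥22, price 51≤58, cargo 54≥53, 0-60 5.6≤6.3).
F: not dominated.
G: not dominated (best cargo).
H: dominated by I (fuel economy 51≥51, price 31≤36, cargo 61≥34, 0-60 7.5≤12.0).
I: not dominated.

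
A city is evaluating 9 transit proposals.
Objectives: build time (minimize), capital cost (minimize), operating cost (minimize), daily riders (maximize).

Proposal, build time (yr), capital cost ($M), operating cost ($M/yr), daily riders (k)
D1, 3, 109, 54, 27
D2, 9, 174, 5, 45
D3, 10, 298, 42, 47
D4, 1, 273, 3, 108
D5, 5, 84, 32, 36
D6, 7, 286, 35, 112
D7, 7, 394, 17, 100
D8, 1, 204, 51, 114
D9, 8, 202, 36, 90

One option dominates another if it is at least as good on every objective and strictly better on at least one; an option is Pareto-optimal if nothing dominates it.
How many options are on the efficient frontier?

D1: not dominated.
D2: not dominated.
D3: dominated by D4 (build time 1≤10, capital cost 273≤298, operating cost 3≤42, daily riders 108≥47).
D4: not dominated (best operating cost).
D5: not dominated (best capital cost).
D6: not dominated.
D7: dominated by D4 (build time 1≤7, capital cost 273≤394, operating cost 3≤17, daily riders 108≥100).
D8: not dominated (best daily riders).
D9: not dominated.
Pareto-optimal: D1, D2, D4, D5, D6, D8, D9 → 7.

7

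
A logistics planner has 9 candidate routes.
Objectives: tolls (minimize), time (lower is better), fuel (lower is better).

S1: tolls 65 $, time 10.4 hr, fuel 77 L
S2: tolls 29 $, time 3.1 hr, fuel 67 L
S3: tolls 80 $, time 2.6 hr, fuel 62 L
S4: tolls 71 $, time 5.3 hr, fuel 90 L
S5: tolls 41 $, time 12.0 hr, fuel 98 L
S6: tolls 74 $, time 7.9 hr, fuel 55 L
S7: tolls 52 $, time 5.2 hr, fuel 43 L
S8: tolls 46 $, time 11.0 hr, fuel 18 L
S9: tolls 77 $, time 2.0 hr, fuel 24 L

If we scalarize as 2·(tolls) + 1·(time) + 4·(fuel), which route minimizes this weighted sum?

S8

S1: 2·65 + 1·10.4 + 4·77 = 448.4
S2: 2·29 + 1·3.1 + 4·67 = 329.1
S3: 2·80 + 1·2.6 + 4·62 = 410.6
S4: 2·71 + 1·5.3 + 4·90 = 507.3
S5: 2·41 + 1·12.0 + 4·98 = 486.0
S6: 2·74 + 1·7.9 + 4·55 = 375.9
S7: 2·52 + 1·5.2 + 4·43 = 281.2
S8: 2·46 + 1·11.0 + 4·18 = 175.0
S9: 2·77 + 1·2.0 + 4·24 = 252.0
Lowest: S8 at 175.0.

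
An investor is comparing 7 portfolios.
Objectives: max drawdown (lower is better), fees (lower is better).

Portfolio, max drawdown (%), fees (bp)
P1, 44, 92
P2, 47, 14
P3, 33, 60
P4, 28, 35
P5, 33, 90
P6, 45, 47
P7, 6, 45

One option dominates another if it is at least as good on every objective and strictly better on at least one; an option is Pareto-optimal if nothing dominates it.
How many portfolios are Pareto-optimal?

3

P1: dominated by P3 (max drawdown 33≤44, fees 60≤92).
P2: not dominated (best fees).
P3: dominated by P4 (max drawdown 28≤33, fees 35≤60).
P4: not dominated.
P5: dominated by P3 (max drawdown 33≤33, fees 60≤90).
P6: dominated by P4 (max drawdown 28≤45, fees 35≤47).
P7: not dominated (best max drawdown).
Pareto-optimal: P2, P4, P7 → 3.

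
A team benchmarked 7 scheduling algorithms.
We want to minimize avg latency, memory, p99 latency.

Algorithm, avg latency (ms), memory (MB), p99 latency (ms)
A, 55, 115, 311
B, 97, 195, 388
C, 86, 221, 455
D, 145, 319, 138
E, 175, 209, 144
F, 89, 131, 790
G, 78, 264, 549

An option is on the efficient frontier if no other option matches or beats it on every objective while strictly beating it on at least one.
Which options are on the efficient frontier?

A, D, E

A: not dominated (best avg latency).
B: dominated by A (avg latency 55≤97, memory 115≤195, p99 latency 311≤388).
C: dominated by A (avg latency 55≤86, memory 115≤221, p99 latency 311≤455).
D: not dominated (best p99 latency).
E: not dominated.
F: dominated by A (avg latency 55≤89, memory 115≤131, p99 latency 311≤790).
G: dominated by A (avg latency 55≤78, memory 115≤264, p99 latency 311≤549).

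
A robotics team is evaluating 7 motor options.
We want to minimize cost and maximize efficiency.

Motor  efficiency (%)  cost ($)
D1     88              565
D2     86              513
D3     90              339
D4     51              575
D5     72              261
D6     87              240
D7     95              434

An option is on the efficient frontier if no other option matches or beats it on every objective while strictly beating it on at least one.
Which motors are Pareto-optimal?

D1: dominated by D3 (efficiency 90≥88, cost 339≤565).
D2: dominated by D3 (efficiency 90≥86, cost 339≤513).
D3: not dominated.
D4: dominated by D1 (efficiency 88≥51, cost 565≤575).
D5: dominated by D6 (efficiency 87≥72, cost 240≤261).
D6: not dominated (best cost).
D7: not dominated (best efficiency).

D3, D6, D7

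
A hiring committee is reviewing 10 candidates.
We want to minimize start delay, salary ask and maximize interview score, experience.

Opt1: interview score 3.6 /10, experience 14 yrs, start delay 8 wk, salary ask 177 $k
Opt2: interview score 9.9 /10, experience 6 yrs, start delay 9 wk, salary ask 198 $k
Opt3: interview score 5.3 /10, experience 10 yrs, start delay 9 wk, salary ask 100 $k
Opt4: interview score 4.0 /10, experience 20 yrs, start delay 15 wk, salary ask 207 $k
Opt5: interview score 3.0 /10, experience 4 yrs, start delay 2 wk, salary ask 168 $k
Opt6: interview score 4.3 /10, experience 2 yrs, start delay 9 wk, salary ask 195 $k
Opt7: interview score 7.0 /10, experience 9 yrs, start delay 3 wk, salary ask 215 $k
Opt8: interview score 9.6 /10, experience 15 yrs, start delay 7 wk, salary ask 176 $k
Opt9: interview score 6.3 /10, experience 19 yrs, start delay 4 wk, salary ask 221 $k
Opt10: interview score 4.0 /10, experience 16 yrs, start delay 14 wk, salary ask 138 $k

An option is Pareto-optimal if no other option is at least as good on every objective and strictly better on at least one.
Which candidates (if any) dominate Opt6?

Opt3, Opt8

Opt3: interview score 5.3≥4.3, experience 10≥2, start delay 9≤9, salary ask 100≤195 — dominates Opt6.
Opt8: interview score 9.6≥4.3, experience 15≥2, start delay 7≤9, salary ask 176≤195 — dominates Opt6.
Others (Opt1, Opt2, Opt4, Opt5, Opt7, Opt9, Opt10) are each worse than Opt6 on at least one objective.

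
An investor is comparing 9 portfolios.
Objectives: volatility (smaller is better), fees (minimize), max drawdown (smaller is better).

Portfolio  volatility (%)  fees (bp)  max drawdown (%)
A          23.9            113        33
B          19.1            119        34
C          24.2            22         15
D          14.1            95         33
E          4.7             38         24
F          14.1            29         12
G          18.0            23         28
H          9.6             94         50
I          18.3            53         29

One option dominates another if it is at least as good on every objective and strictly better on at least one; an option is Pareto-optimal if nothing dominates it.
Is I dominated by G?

G vs I: volatility 18.0≤18.3, fees 23≤53, max drawdown 28≤29 — G is at least as good on every objective with at least one strict improvement.

Yes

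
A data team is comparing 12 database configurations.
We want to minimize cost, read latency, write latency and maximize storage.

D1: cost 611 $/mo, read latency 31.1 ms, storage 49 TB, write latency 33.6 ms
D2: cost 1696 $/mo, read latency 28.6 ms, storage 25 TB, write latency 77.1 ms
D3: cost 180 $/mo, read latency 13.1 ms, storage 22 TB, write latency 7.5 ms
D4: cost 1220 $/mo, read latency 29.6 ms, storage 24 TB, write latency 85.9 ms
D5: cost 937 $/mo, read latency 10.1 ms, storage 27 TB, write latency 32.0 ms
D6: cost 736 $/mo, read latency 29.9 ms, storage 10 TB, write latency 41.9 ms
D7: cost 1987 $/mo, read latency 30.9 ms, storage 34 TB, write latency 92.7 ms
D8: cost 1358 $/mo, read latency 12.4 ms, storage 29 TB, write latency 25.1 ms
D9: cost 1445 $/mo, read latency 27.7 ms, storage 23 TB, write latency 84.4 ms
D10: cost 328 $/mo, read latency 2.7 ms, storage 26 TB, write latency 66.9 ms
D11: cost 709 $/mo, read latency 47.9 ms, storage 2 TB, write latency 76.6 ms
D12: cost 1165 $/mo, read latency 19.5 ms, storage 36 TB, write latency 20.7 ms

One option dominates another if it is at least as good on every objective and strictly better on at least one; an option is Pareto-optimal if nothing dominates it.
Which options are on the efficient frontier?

D1, D3, D5, D8, D10, D12

D1: not dominated (best storage).
D2: dominated by D5 (cost 937≤1696, read latency 10.1≤28.6, storage 27≥25, write latency 32.0≤77.1).
D3: not dominated (best cost).
D4: dominated by D5 (cost 937≤1220, read latency 10.1≤29.6, storage 27≥24, write latency 32.0≤85.9).
D5: not dominated.
D6: dominated by D3 (cost 180≤736, read latency 13.1≤29.9, storage 22≥10, write latency 7.5≤41.9).
D7: dominated by D12 (cost 1165≤1987, read latency 19.5≤30.9, storage 36≥34, write latency 20.7≤92.7).
D8: not dominated.
D9: dominated by D5 (cost 937≤1445, read latency 10.1≤27.7, storage 27≥23, write latency 32.0≤84.4).
D10: not dominated (best read latency).
D11: dominated by D1 (cost 611≤709, read latency 31.1≤47.9, storage 49≥2, write latency 33.6≤76.6).
D12: not dominated.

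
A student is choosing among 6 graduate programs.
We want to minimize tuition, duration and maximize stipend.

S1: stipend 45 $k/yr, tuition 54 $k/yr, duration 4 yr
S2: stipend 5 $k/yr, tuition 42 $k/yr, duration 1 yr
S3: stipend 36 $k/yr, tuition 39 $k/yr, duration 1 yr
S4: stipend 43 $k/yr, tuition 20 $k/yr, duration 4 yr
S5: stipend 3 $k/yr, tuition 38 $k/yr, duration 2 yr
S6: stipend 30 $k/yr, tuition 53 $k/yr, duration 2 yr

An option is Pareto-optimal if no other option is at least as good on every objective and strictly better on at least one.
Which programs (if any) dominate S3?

S1: worse on tuition (54 vs 39).
S2: worse on stipend (5 vs 36).
S4: worse on duration (4 vs 1).
S5: worse on stipend (3 vs 36).
S6: worse on stipend (30 vs 36).
No option dominates S3.

none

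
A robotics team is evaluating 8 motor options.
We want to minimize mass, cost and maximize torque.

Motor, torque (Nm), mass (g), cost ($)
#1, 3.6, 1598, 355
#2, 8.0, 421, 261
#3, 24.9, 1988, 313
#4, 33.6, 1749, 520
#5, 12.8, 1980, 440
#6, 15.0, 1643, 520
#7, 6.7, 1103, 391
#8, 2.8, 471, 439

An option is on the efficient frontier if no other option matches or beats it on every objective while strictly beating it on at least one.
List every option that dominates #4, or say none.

#1: worse on torque (3.6 vs 33.6).
#2: worse on torque (8.0 vs 33.6).
#3: worse on torque (24.9 vs 33.6).
#5: worse on torque (12.8 vs 33.6).
#6: worse on torque (15.0 vs 33.6).
#7: worse on torque (6.7 vs 33.6).
#8: worse on torque (2.8 vs 33.6).
No option dominates #4.

none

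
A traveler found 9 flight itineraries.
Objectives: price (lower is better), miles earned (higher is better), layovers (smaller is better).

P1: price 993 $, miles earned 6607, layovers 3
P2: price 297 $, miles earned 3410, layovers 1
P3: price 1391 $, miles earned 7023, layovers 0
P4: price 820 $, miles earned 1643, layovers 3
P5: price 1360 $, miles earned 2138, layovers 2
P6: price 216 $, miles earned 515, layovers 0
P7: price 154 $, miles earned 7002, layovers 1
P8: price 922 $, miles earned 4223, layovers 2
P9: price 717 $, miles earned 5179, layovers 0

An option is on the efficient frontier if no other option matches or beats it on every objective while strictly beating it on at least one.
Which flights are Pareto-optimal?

P1: dominated by P7 (price 154≤993, miles earned 7002≥6607, layovers 1≤3).
P2: dominated by P7 (price 154≤297, miles earned 7002≥3410, layovers 1≤1).
P3: not dominated (best miles earned).
P4: dominated by P2 (price 297≤820, miles earned 3410≥1643, layovers 1≤3).
P5: dominated by P2 (price 297≤1360, miles earned 3410≥2138, layovers 1≤2).
P6: not dominated.
P7: not dominated (best price).
P8: dominated by P7 (price 154≤922, miles earned 7002≥4223, layovers 1≤2).
P9: not dominated.

P3, P6, P7, P9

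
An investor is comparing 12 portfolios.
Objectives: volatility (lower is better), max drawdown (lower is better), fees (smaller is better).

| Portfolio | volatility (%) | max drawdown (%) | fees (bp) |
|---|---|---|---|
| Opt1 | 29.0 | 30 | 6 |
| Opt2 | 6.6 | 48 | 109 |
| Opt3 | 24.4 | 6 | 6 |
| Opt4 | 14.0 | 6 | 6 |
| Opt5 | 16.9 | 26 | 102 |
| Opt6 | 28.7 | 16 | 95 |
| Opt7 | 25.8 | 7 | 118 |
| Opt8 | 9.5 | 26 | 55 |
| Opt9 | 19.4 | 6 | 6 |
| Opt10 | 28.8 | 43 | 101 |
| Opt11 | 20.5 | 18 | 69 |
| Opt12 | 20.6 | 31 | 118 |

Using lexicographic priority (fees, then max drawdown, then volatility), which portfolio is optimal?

First minimize fees: best is 6, kept {Opt1, Opt3, Opt4, Opt9}.
Then minimize max drawdown: best is 6, kept {Opt3, Opt4, Opt9}.
Then minimize volatility: best is 14.0, kept {Opt4}.

Opt4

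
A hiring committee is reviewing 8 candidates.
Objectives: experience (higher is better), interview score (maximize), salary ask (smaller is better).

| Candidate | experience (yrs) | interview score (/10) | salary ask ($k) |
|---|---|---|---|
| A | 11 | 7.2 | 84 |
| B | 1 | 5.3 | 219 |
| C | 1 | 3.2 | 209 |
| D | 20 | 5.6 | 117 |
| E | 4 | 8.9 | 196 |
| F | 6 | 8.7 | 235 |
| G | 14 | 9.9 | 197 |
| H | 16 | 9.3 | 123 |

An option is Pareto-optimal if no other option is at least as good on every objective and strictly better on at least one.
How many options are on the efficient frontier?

A: not dominated (best salary ask).
B: dominated by A (experience 11≥1, interview score 7.2≥5.3, salary ask 84≤219).
C: dominated by A (experience 11≥1, interview score 7.2≥3.2, salary ask 84≤209).
D: not dominated (best experience).
E: dominated by H (experience 16≥4, interview score 9.3≥8.9, salary ask 123≤196).
F: dominated by G (experience 14≥6, interview score 9.9≥8.7, salary ask 197≤235).
G: not dominated (best interview score).
H: not dominated.
Pareto-optimal: A, D, G, H → 4.

4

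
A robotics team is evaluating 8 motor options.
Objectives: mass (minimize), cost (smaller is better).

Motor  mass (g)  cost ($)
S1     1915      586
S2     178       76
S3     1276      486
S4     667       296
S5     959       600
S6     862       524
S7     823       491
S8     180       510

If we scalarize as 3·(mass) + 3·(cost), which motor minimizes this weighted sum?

S2

S1: 3·1915 + 3·586 = 7503
S2: 3·178 + 3·76 = 762
S3: 3·1276 + 3·486 = 5286
S4: 3·667 + 3·296 = 2889
S5: 3·959 + 3·600 = 4677
S6: 3·862 + 3·524 = 4158
S7: 3·823 + 3·491 = 3942
S8: 3·180 + 3·510 = 2070
Lowest: S2 at 762.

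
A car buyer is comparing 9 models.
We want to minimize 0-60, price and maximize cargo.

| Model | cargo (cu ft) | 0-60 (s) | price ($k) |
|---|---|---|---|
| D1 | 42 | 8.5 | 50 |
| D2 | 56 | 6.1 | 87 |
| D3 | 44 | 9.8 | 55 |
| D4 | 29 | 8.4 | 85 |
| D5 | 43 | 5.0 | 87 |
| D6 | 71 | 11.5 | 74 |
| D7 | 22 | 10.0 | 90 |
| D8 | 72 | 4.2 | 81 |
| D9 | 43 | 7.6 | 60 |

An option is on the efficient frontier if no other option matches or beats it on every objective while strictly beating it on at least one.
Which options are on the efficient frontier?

D1: not dominated (best price).
D2: dominated by D8 (cargo 72≥56, 0-60 4.2≤6.1, price 81≤87).
D3: not dominated.
D4: dominated by D8 (cargo 72≥29, 0-60 4.2≤8.4, price 81≤85).
D5: dominated by D8 (cargo 72≥43, 0-60 4.2≤5.0, price 81≤87).
D6: not dominated.
D7: dominated by D1 (cargo 42≥22, 0-60 8.5≤10.0, price 50≤90).
D8: not dominated (best cargo).
D9: not dominated.

D1, D3, D6, D8, D9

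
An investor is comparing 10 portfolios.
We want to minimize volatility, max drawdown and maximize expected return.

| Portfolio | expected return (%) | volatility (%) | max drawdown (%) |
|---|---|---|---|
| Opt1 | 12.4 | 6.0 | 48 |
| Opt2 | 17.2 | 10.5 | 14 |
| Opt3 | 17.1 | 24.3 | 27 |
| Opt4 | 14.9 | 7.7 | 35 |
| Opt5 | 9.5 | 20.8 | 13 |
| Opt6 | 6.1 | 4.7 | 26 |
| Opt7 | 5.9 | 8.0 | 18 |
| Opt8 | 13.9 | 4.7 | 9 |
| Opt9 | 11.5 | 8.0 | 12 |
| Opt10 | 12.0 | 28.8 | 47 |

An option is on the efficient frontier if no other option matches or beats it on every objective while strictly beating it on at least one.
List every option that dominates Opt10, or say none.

Opt2: expected return 17.2≥12.0, volatility 10.5≤28.8, max drawdown 14≤47 — dominates Opt10.
Opt3: expected return 17.1≥12.0, volatility 24.3≤28.8, max drawdown 27≤47 — dominates Opt10.
Opt4: expected return 14.9≥12.0, volatility 7.7≤28.8, max drawdown 35≤47 — dominates Opt10.
Opt8: expected return 13.9≥12.0, volatility 4.7≤28.8, max drawdown 9≤47 — dominates Opt10.
Others (Opt1, Opt5, Opt6, Opt7, Opt9) are each worse than Opt10 on at least one objective.

Opt2, Opt3, Opt4, Opt8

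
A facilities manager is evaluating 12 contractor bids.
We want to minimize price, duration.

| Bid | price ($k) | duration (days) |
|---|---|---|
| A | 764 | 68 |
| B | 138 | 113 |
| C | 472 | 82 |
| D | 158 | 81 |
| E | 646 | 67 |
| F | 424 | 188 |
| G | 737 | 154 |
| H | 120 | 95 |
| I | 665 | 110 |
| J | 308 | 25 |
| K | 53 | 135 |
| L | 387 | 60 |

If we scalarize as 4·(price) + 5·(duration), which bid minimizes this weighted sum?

K

A: 4·764 + 5·68 = 3396
B: 4·138 + 5·113 = 1117
C: 4·472 + 5·82 = 2298
D: 4·158 + 5·81 = 1037
E: 4·646 + 5·67 = 2919
F: 4·424 + 5·188 = 2636
G: 4·737 + 5·154 = 3718
H: 4·120 + 5·95 = 955
I: 4·665 + 5·110 = 3210
J: 4·308 + 5·25 = 1357
K: 4·53 + 5·135 = 887
L: 4·387 + 5·60 = 1848
Lowest: K at 887.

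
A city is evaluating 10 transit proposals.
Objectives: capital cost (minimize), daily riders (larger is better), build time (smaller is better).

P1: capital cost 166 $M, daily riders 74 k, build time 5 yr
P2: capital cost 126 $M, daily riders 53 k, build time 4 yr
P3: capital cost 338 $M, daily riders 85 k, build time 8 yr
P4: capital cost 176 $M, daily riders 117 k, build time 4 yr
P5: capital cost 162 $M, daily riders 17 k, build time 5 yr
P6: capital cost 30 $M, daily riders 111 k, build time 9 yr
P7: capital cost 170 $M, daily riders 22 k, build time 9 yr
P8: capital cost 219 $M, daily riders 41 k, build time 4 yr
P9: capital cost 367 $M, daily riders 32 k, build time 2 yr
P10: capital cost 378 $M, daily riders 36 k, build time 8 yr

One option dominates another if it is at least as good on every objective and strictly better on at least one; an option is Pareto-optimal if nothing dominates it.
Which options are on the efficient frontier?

P1: not dominated.
P2: not dominated.
P3: dominated by P4 (capital cost 176≤338, daily riders 117≥85, build time 4≤8).
P4: not dominated (best daily riders).
P5: dominated by P2 (capital cost 126≤162, daily riders 53≥17, build time 4≤5).
P6: not dominated (best capital cost).
P7: dominated by P1 (capital cost 166≤170, daily riders 74≥22, build time 5≤9).
P8: dominated by P2 (capital cost 126≤219, daily riders 53≥41, build time 4≤4).
P9: not dominated (best build time).
P10: dominated by P1 (capital cost 166≤378, daily riders 74≥36, build time 5≤8).

P1, P2, P4, P6, P9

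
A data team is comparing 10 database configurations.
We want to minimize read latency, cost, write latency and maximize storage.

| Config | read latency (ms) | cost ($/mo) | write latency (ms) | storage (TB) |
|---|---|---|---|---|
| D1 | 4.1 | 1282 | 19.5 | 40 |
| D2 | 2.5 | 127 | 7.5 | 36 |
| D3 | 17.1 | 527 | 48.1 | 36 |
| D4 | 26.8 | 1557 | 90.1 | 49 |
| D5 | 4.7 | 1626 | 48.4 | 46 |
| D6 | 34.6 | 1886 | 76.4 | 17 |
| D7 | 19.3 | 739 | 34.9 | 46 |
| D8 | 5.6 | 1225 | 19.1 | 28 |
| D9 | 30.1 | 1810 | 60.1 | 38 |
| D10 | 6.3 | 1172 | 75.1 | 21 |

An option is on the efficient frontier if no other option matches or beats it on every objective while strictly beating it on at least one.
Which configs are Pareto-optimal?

D1, D2, D4, D5, D7

D1: not dominated.
D2: not dominated (best read latency).
D3: dominated by D2 (read latency 2.5≤17.1, cost 127≤527, write latency 7.5≤48.1, storage 36≥36).
D4: not dominated (best storage).
D5: not dominated.
D6: dominated by D1 (read latency 4.1≤34.6, cost 1282≤1886, write latency 19.5≤76.4, storage 40≥17).
D7: not dominated.
D8: dominated by D2 (read latency 2.5≤5.6, cost 127≤1225, write latency 7.5≤19.1, storage 36≥28).
D9: dominated by D1 (read latency 4.1≤30.1, cost 1282≤1810, write latency 19.5≤60.1, storage 40≥38).
D10: dominated by D2 (read latency 2.5≤6.3, cost 127≤1172, write latency 7.5≤75.1, storage 36≥21).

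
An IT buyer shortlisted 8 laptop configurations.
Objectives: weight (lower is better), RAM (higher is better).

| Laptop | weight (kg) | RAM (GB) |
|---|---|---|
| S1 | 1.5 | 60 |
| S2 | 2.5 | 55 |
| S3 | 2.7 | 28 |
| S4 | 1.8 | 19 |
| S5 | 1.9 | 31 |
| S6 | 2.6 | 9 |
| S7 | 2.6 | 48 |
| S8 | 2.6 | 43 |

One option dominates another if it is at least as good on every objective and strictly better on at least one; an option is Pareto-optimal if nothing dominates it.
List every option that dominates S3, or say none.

S1: weight 1.5≤2.7, RAM 60≥28 — dominates S3.
S2: weight 2.5≤2.7, RAM 55≥28 — dominates S3.
S5: weight 1.9≤2.7, RAM 31≥28 — dominates S3.
S7: weight 2.6≤2.7, RAM 48≥28 — dominates S3.
S8: weight 2.6≤2.7, RAM 43≥28 — dominates S3.
Others (S4, S6) are each worse than S3 on at least one objective.

S1, S2, S5, S7, S8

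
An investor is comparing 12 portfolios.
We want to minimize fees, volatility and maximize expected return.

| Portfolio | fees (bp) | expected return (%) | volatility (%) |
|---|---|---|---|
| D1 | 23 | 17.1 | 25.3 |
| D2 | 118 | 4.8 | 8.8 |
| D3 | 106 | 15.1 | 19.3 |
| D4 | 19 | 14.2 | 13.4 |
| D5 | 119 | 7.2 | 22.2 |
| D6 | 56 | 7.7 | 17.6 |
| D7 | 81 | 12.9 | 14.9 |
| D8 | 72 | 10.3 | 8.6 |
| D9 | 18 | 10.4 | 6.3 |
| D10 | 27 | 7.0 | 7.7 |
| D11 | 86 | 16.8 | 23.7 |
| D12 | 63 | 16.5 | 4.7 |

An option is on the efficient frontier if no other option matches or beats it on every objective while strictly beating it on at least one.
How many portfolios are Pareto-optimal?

D1: not dominated (best expected return).
D2: dominated by D8 (fees 72≤118, expected return 10.3≥4.8, volatility 8.6≤8.8).
D3: dominated by D12 (fees 63≤106, expected return 16.5≥15.1, volatility 4.7≤19.3).
D4: not dominated.
D5: dominated by D3 (fees 106≤119, expected return 15.1≥7.2, volatility 19.3≤22.2).
D6: dominated by D4 (fees 19≤56, expected return 14.2≥7.7, volatility 13.4≤17.6).
D7: dominated by D4 (fees 19≤81, expected return 14.2≥12.9, volatility 13.4≤14.9).
D8: dominated by D9 (fees 18≤72, expected return 10.4≥10.3, volatility 6.3≤8.6).
D9: not dominated (best fees).
D10: dominated by D9 (fees 18≤27, expected return 10.4≥7.0, volatility 6.3≤7.7).
D11: not dominated.
D12: not dominated (best volatility).
Pareto-optimal: D1, D4, D9, D11, D12 → 5.

5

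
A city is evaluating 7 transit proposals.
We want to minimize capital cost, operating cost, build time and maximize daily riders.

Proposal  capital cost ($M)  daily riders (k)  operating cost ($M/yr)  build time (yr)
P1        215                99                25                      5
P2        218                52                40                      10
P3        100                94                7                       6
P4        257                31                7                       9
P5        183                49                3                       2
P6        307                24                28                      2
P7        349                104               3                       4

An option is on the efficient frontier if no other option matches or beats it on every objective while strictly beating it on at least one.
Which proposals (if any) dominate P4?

P3, P5

P3: capital cost 100≤257, daily riders 94≥31, operating cost 7≤7, build time 6≤9 — dominates P4.
P5: capital cost 183≤257, daily riders 49≥31, operating cost 3≤7, build time 2≤9 — dominates P4.
Others (P1, P2, P6, P7) are each worse than P4 on at least one objective.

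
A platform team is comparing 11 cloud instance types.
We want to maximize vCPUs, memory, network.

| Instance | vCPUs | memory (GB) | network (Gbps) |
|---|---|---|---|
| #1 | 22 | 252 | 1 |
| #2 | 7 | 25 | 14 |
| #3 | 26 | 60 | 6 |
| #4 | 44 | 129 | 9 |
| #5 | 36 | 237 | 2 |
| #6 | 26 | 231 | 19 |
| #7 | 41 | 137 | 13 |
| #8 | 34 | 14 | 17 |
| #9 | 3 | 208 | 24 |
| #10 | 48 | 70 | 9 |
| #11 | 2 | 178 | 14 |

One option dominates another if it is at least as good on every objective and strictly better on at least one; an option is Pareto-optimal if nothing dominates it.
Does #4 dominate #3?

#4 vs #3: vCPUs 44≥26, memory 129≥60, network 9≥6 — #4 is at least as good on every objective with at least one strict improvement.

Yes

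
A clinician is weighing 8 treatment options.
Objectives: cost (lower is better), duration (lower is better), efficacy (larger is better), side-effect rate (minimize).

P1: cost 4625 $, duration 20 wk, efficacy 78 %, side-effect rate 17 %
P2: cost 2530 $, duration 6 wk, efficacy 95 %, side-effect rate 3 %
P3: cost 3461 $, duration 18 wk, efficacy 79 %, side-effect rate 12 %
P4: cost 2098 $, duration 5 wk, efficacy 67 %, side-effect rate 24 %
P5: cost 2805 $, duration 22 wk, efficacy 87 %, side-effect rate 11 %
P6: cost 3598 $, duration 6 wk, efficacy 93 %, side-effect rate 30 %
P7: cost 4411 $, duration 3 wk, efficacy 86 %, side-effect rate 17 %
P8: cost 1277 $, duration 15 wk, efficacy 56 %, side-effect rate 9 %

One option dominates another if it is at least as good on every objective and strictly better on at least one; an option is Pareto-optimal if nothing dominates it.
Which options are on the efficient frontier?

P1: dominated by P2 (cost 2530≤4625, duration 6≤20, efficacy 95≥78, side-effect rate 3≤17).
P2: not dominated (best efficacy).
P3: dominated by P2 (cost 2530≤3461, duration 6≤18, efficacy 95≥79, side-effect rate 3≤12).
P4: not dominated.
P5: dominated by P2 (cost 2530≤2805, duration 6≤22, efficacy 95≥87, side-effect rate 3≤11).
P6: dominated by P2 (cost 2530≤3598, duration 6≤6, efficacy 95≥93, side-effect rate 3≤30).
P7: not dominated (best duration).
P8: not dominated (best cost).

P2, P4, P7, P8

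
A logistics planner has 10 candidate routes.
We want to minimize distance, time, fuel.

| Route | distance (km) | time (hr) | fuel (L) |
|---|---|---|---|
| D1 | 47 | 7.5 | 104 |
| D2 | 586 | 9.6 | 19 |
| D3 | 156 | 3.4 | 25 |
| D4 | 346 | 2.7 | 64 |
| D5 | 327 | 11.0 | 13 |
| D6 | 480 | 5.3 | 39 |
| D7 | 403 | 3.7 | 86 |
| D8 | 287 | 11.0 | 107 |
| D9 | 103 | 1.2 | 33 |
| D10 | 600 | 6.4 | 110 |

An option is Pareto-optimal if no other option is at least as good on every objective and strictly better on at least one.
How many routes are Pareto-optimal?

D1: not dominated (best distance).
D2: not dominated.
D3: not dominated.
D4: dominated by D9 (distance 103≤346, time 1.2≤2.7, fuel 33≤64).
D5: not dominated (best fuel).
D6: dominated by D3 (distance 156≤480, time 3.4≤5.3, fuel 25≤39).
D7: dominated by D3 (distance 156≤403, time 3.4≤3.7, fuel 25≤86).
D8: dominated by D1 (distance 47≤287, time 7.5≤11.0, fuel 104≤107).
D9: not dominated (best time).
D10: dominated by D3 (distance 156≤600, time 3.4≤6.4, fuel 25≤110).
Pareto-optimal: D1, D2, D3, D5, D9 → 5.

5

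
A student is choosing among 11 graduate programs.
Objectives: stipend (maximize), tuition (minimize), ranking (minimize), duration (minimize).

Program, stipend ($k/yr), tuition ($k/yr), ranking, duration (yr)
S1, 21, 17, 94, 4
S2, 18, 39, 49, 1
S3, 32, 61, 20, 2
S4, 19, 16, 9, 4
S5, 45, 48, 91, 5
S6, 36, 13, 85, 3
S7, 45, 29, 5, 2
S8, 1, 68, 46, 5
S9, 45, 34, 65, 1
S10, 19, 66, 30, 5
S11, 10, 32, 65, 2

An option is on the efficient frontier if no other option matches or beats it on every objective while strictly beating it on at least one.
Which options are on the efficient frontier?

S1: dominated by S6 (stipend 36≥21, tuition 13≤17, ranking 85≤94, duration 3≤4).
S2: not dominated.
S3: dominated by S7 (stipend 45≥32, tuition 29≤61, ranking 5≤20, duration 2≤2).
S4: not dominated.
S5: dominated by S7 (stipend 45≥45, tuition 29≤48, ranking 5≤91, duration 2≤5).
S6: not dominated (best tuition).
S7: not dominated (best ranking).
S8: dominated by S3 (stipend 32≥1, tuition 61≤68, ranking 20≤46, duration 2≤5).
S9: not dominated.
S10: dominated by S3 (stipend 32≥19, tuition 61≤66, ranking 20≤30, duration 2≤5).
S11: dominated by S7 (stipend 45≥10, tuition 29≤32, ranking 5≤65, duration 2≤2).

S2, S4, S6, S7, S9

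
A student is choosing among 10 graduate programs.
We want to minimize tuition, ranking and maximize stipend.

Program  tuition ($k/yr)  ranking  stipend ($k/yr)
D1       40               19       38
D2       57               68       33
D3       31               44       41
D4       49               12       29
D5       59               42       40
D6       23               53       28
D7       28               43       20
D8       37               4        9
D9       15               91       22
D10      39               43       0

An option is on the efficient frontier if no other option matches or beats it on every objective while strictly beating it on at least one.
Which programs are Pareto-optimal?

D1: not dominated.
D2: dominated by D1 (tuition 40≤57, ranking 19≤68, stipend 38≥33).
D3: not dominated (best stipend).
D4: not dominated.
D5: not dominated.
D6: not dominated.
D7: not dominated.
D8: not dominated (best ranking).
D9: not dominated (best tuition).
D10: dominated by D7 (tuition 28≤39, ranking 43≤43, stipend 20≥0).

D1, D3, D4, D5, D6, D7, D8, D9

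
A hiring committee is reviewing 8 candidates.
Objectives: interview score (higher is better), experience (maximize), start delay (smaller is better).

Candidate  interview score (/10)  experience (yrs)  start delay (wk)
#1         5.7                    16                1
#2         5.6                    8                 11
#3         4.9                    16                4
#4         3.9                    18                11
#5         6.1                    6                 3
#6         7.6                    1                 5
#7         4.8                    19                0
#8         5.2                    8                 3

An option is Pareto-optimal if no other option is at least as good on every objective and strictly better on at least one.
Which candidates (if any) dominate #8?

#1

#1: interview score 5.7≥5.2, experience 16≥8, start delay 1≤3 — dominates #8.
Others (#2, #3, #4, #5, #6, #7) are each worse than #8 on at least one objective.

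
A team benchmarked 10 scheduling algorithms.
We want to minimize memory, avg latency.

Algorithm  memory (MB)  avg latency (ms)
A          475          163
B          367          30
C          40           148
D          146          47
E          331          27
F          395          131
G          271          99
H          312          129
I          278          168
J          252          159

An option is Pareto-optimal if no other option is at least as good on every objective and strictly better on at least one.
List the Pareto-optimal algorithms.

A: dominated by B (memory 367≤475, avg latency 30≤163).
B: dominated by E (memory 331≤367, avg latency 27≤30).
C: not dominated (best memory).
D: not dominated.
E: not dominated (best avg latency).
F: dominated by B (memory 367≤395, avg latency 30≤131).
G: dominated by D (memory 146≤271, avg latency 47≤99).
H: dominated by D (memory 146≤312, avg latency 47≤129).
I: dominated by C (memory 40≤278, avg latency 148≤168).
J: dominated by C (memory 40≤252, avg latency 148≤159).

C, D, E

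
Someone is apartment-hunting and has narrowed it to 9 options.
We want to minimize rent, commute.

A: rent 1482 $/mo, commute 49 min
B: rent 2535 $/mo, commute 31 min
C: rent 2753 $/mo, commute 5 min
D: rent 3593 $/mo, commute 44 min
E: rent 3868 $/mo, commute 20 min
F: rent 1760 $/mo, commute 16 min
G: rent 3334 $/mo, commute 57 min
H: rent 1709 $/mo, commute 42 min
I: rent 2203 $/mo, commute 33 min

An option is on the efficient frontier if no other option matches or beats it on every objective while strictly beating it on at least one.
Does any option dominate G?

Yes

A vs G: rent 1482≤3334, commute 49≤57 — A is at least as good on every objective and strictly better on at least one, so A dominates G.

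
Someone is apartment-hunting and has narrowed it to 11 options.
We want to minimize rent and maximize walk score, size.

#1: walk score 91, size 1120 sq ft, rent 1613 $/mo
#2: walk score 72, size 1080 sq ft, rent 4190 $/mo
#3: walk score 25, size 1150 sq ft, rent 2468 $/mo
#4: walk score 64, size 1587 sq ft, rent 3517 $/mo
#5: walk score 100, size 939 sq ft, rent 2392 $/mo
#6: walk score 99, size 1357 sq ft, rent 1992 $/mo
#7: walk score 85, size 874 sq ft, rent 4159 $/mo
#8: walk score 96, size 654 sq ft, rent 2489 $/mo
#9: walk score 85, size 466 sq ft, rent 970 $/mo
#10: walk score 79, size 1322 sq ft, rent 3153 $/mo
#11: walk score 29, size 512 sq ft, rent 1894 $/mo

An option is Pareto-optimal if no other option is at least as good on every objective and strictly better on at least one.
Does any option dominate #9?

No

#1: worse on rent (1613 vs 970).
#2: worse on walk score (72 vs 85).
#3: worse on walk score (25 vs 85).
#4: worse on walk score (64 vs 85).
#5: worse on rent (2392 vs 970).
#6: worse on rent (1992 vs 970).
#7: worse on rent (4159 vs 970).
#8: worse on rent (2489 vs 970).
#10: worse on walk score (79 vs 85).
#11: worse on walk score (29 vs 85).
No option is at least as good as #9 on every objective and strictly better on one.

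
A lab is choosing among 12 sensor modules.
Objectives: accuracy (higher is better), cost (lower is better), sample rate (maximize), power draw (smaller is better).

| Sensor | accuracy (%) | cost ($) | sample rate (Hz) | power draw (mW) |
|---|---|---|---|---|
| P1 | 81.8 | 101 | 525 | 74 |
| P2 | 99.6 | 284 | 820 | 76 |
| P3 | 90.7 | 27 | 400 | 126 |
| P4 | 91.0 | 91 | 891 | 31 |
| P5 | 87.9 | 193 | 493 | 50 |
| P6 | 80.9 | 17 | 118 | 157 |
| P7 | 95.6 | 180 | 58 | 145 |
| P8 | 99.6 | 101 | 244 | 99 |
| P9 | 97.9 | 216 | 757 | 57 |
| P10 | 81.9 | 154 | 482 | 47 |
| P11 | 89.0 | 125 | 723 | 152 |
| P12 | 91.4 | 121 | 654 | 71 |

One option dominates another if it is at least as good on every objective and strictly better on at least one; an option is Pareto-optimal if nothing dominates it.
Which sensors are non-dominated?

P1: dominated by P4 (accuracy 91.0≥81.8, cost 91≤101, sample rate 891≥525, power draw 31≤74).
P2: not dominated.
P3: not dominated.
P4: not dominated (best sample rate).
P5: dominated by P4 (accuracy 91.0≥87.9, cost 91≤193, sample rate 891≥493, power draw 31≤50).
P6: not dominated (best cost).
P7: dominated by P8 (accuracy 99.6≥95.6, cost 101≤180, sample rate 244≥58, power draw 99≤145).
P8: not dominated.
P9: not dominated.
P10: dominated by P4 (accuracy 91.0≥81.9, cost 91≤154, sample rate 891≥482, power draw 31≤47).
P11: dominated by P4 (accuracy 91.0≥89.0, cost 91≤125, sample rate 891≥723, power draw 31≤152).
P12: not dominated.

P2, P3, P4, P6, P8, P9, P12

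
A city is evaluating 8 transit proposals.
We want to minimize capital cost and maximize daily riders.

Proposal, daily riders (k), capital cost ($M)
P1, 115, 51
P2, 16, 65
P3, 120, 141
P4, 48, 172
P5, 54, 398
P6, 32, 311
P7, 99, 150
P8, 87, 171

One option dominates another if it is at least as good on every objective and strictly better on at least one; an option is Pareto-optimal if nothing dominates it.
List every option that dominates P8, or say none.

P1, P3, P7

P1: daily riders 115≥87, capital cost 51≤171 — dominates P8.
P3: daily riders 120≥87, capital cost 141≤171 — dominates P8.
P7: daily riders 99≥87, capital cost 150≤171 — dominates P8.
Others (P2, P4, P5, P6) are each worse than P8 on at least one objective.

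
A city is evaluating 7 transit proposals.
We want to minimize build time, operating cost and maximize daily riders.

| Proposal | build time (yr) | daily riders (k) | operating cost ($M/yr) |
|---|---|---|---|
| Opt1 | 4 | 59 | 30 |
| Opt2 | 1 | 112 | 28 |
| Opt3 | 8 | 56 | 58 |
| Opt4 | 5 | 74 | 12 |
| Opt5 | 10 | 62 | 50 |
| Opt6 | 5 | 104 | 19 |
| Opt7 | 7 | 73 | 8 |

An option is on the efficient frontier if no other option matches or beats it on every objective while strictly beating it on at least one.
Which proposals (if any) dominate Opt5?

Opt2: build time 1≤10, daily riders 112≥62, operating cost 28≤50 — dominates Opt5.
Opt4: build time 5≤10, daily riders 74≥62, operating cost 12≤50 — dominates Opt5.
Opt6: build time 5≤10, daily riders 104≥62, operating cost 19≤50 — dominates Opt5.
Opt7: build time 7≤10, daily riders 73≥62, operating cost 8≤50 — dominates Opt5.
Others (Opt1, Opt3) are each worse than Opt5 on at least one objective.

Opt2, Opt4, Opt6, Opt7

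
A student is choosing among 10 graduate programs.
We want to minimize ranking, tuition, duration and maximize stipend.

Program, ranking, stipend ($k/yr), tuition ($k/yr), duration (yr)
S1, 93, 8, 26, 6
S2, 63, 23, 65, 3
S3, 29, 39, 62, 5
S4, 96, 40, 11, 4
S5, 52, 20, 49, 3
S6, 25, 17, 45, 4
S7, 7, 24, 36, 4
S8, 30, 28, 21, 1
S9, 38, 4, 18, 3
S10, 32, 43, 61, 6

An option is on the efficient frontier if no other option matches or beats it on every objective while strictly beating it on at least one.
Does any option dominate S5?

S8 vs S5: ranking 30≤52, stipend 28≥20, tuition 21≤49, duration 1≤3 — S8 is at least as good on every objective and strictly better on at least one, so S8 dominates S5.

Yes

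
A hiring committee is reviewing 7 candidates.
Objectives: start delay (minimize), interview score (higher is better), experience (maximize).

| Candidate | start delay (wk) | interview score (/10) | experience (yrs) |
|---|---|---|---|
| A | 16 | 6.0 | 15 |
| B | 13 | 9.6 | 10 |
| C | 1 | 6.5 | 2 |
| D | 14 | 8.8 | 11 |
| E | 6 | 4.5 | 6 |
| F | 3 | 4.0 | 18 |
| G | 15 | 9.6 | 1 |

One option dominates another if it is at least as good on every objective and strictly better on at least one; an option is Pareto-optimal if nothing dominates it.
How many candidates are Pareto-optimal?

A: not dominated.
B: not dominated.
C: not dominated (best start delay).
D: not dominated.
E: not dominated.
F: not dominated (best experience).
G: dominated by B (start delay 13≤15, interview score 9.6≥9.6, experience 10≥1).
Pareto-optimal: A, B, C, D, E, F → 6.

6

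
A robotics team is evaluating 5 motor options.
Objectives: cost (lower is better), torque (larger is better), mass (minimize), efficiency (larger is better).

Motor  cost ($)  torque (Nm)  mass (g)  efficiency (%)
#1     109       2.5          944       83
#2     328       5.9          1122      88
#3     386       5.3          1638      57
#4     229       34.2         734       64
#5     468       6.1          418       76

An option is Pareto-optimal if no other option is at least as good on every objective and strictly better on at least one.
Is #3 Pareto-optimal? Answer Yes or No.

#2 vs #3: cost 328≤386, torque 5.9≥5.3, mass 1122≤1638, efficiency 88≥57 — #2 is at least as good on every objective and strictly better on at least one, so #2 dominates #3.

No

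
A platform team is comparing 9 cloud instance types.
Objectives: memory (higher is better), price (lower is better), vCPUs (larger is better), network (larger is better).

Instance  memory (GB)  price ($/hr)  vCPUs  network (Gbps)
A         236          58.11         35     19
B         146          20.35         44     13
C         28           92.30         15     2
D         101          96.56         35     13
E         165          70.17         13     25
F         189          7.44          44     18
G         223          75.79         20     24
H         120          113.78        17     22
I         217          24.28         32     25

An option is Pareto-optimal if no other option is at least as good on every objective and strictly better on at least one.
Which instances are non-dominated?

A: not dominated (best memory).
B: dominated by F (memory 189≥146, price 7.44≤20.35, vCPUs 44≥44, network 18≥13).
C: dominated by A (memory 236≥28, price 58.11≤92.30, vCPUs 35≥15, network 19≥2).
D: dominated by A (memory 236≥101, price 58.11≤96.56, vCPUs 35≥35, network 19≥13).
E: dominated by I (memory 217≥165, price 24.28≤70.17, vCPUs 32≥13, network 25≥25).
F: not dominated (best price).
G: not dominated.
H: dominated by G (memory 223≥120, price 75.79≤113.78, vCPUs 20≥17, network 24≥22).
I: not dominated.

A, F, G, I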